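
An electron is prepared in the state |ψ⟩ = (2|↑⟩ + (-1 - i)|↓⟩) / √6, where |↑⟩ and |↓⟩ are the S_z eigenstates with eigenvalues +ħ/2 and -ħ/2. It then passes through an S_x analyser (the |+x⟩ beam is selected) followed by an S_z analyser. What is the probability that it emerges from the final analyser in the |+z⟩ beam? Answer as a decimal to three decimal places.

0.083

First analyser (S_x): P(|+x⟩) = |⟨+x|ψ⟩|² = 2/12.
After stage 1 the state is |+x⟩; P(|+z⟩) = |⟨+z|+x⟩|² = 1/2.
Joint probability = 2/12 × 1/2 = 0.083.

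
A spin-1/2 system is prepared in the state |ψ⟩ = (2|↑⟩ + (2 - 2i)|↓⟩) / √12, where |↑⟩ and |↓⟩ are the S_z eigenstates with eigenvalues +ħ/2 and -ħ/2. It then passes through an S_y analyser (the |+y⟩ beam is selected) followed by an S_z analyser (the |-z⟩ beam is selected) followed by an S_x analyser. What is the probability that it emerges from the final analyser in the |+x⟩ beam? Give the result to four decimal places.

0.0417

First analyser (S_y): P(|+y⟩) = |⟨+y|ψ⟩|² = 4/24.
After stage 1 the state is |+y⟩; P(|-z⟩) = |⟨-z|+y⟩|² = 1/2.
After stage 2 the state is |-z⟩; P(|+x⟩) = |⟨+x|-z⟩|² = 1/2.
Joint probability = 4/24 × 1/2 × 1/2 = 0.0417.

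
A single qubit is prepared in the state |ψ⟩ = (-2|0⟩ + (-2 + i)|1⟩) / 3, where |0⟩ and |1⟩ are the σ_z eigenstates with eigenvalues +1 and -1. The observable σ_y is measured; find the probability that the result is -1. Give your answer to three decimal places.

0.722

|-y⟩ = (|0⟩ - i|1⟩)/√2, so ⟨-y|ψ⟩ = (-3 - 2i) / (√2·3).
P = |-3 - 2i|² / 18 = 13/18.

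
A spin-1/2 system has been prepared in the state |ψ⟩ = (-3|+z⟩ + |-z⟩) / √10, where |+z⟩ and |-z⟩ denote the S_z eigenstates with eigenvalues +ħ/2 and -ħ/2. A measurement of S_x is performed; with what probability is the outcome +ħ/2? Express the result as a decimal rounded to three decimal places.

|+x⟩ = (|+z⟩ + |-z⟩)/√2, so ⟨+x|ψ⟩ = (-2) / (√2·√10).
P = |-2|² / 20 = 4/20.

0.200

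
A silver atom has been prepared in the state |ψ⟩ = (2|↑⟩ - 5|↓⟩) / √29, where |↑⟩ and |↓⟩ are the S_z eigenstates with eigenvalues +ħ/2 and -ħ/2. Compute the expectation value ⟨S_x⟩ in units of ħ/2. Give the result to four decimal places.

-0.6897

⟨σ_x⟩ = 2 Re(a* b)/(|a|²+|b|²) with a = 2, b = -5.
a* b = -10, so ⟨σ_x⟩ = -20/29.
⟨S_x⟩ = (ħ/2)·⟨σ_x⟩.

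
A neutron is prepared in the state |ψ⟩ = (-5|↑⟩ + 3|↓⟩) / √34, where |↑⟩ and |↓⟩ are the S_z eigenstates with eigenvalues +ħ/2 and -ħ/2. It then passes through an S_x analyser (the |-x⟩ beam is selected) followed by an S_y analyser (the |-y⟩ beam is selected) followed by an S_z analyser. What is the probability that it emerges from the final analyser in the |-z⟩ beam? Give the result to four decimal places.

0.2353

First analyser (S_x): P(|-x⟩) = |⟨-x|ψ⟩|² = 64/68.
After stage 1 the state is |-x⟩; P(|-y⟩) = |⟨-y|-x⟩|² = 1/2.
After stage 2 the state is |-y⟩; P(|-z⟩) = |⟨-z|-y⟩|² = 1/2.
Joint probability = 64/68 × 1/2 × 1/2 = 0.2353.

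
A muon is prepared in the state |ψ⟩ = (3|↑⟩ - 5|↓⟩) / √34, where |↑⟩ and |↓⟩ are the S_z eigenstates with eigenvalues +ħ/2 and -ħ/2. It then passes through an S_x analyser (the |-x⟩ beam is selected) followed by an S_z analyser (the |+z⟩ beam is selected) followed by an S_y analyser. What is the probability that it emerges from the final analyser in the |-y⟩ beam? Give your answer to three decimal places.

First analyser (S_x): P(|-x⟩) = |⟨-x|ψ⟩|² = 64/68.
After stage 1 the state is |-x⟩; P(|+z⟩) = |⟨+z|-x⟩|² = 1/2.
After stage 2 the state is |+z⟩; P(|-y⟩) = |⟨-y|+z⟩|² = 1/2.
Joint probability = 64/68 × 1/2 × 1/2 = 0.235.

0.235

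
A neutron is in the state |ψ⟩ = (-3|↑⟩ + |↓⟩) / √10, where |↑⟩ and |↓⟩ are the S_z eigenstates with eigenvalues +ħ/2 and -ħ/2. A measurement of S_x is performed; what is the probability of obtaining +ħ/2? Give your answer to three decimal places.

0.200

|+x⟩ = (|↑⟩ + |↓⟩)/√2, so ⟨+x|ψ⟩ = (-2) / (√2·√10).
P = |-2|² / 20 = 4/20.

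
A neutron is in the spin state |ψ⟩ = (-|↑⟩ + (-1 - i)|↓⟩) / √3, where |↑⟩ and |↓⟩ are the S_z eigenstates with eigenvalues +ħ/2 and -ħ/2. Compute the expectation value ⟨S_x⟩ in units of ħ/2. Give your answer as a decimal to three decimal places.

0.667

⟨σ_x⟩ = 2 Re(a* b)/(|a|²+|b|²) with a = -1, b = (-1 - i).
a* b = (1 + i), so ⟨σ_x⟩ = 2/3.
⟨S_x⟩ = (ħ/2)·⟨σ_x⟩.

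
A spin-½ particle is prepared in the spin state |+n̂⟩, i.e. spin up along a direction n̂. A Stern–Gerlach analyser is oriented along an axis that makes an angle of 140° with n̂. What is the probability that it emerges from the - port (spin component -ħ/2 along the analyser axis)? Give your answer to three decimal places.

For spin-½, the probability of finding spin-up along an axis at angle θ to the initial spin direction is cos²(θ/2); spin-down is sin²(θ/2).
θ = 140°, so P = sin²(70°) ≈ 0.883.

0.883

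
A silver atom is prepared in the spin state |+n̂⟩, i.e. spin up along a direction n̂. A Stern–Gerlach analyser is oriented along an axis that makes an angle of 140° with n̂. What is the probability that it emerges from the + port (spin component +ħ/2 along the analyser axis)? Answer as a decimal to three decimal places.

For spin-½, the probability of finding spin-up along an axis at angle θ to the initial spin direction is cos²(θ/2); spin-down is sin²(θ/2).
θ = 140°, so P = cos²(70°) ≈ 0.117.

0.117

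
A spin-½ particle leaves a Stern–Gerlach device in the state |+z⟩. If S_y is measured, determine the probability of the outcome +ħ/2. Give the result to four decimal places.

0.5000

In the S_z basis, |+z⟩ = |↑⟩ and |+y⟩ = (|↑⟩ + i|↓⟩)/√2.
|⟨+y|+z⟩|² = 1/2.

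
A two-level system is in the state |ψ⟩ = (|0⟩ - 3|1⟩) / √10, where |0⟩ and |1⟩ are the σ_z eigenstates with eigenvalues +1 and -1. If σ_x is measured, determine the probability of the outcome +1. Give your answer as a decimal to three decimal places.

0.200

|+x⟩ = (|0⟩ + |1⟩)/√2, so ⟨+x|ψ⟩ = (-2) / (√2·√10).
P = |-2|² / 20 = 4/20.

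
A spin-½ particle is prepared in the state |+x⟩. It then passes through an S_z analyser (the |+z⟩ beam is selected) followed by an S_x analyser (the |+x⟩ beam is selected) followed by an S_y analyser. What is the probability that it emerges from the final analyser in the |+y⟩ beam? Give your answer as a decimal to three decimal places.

First analyser (S_z): from |+x⟩, P(|+z⟩) = 1/2.
After stage 1 the state is |+z⟩; P(|+x⟩) = |⟨+x|+z⟩|² = 1/2.
After stage 2 the state is |+x⟩; P(|+y⟩) = |⟨+y|+x⟩|² = 1/2.
Joint probability = 1/2 × 1/2 × 1/2 = 0.125.

0.125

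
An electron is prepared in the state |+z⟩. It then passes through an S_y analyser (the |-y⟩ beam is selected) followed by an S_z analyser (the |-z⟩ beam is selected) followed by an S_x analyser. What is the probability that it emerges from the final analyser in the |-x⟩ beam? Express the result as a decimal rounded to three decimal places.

First analyser (S_y): from |+z⟩, P(|-y⟩) = 1/2.
After stage 1 the state is |-y⟩; P(|-z⟩) = |⟨-z|-y⟩|² = 1/2.
After stage 2 the state is |-z⟩; P(|-x⟩) = |⟨-x|-z⟩|² = 1/2.
Joint probability = 1/2 × 1/2 × 1/2 = 0.125.

0.125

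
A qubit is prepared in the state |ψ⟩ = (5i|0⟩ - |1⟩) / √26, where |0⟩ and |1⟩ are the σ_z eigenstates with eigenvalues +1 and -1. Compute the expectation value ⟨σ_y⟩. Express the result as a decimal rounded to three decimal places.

⟨σ_y⟩ = 2 Im(a* b)/(|a|²+|b|²) with a = 5i, b = -1.
a* b = 5i, so ⟨σ_y⟩ = 10/26.

0.385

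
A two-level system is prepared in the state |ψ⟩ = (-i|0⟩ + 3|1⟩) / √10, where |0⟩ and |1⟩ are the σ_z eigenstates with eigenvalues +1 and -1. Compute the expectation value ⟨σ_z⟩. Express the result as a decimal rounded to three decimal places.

-0.800

⟨σ_z⟩ = |a|² - |b|² divided by |a|²+|b|², with a, b the |0⟩, |1⟩ amplitudes.
= (1 - 9)/10 = -8/10.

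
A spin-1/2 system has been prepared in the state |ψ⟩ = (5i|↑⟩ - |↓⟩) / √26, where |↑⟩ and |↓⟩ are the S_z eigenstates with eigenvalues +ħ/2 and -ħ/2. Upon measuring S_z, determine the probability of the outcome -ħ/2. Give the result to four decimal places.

The -ħ/2 outcome corresponds to |↓⟩. Its amplitude in |ψ⟩ is -1/√26.
P = |-1|² / 26 = 1/26.

0.0385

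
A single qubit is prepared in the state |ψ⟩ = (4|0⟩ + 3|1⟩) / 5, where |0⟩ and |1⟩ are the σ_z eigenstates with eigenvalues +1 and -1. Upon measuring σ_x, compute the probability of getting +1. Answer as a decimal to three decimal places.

0.980

|+x⟩ = (|0⟩ + |1⟩)/√2, so ⟨+x|ψ⟩ = (7) / (√2·5).
P = |7|² / 50 = 49/50.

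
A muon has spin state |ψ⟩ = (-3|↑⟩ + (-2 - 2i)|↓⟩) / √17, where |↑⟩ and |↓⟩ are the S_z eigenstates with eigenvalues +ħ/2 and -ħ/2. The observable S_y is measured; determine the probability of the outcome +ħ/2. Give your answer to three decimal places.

|+y⟩ = (|↑⟩ + i|↓⟩)/√2, so ⟨+y|ψ⟩ = (-5 + 2i) / (√2·√17).
P = |-5 + 2i|² / 34 = 29/34.

0.853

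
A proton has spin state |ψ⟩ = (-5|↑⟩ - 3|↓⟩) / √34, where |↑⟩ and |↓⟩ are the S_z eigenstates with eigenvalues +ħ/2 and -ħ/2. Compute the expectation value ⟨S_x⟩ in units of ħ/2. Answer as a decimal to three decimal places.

0.882

⟨σ_x⟩ = 2 Re(a* b)/(|a|²+|b|²) with a = -5, b = -3.
a* b = 15, so ⟨σ_x⟩ = 30/34.
⟨S_x⟩ = (ħ/2)·⟨σ_x⟩.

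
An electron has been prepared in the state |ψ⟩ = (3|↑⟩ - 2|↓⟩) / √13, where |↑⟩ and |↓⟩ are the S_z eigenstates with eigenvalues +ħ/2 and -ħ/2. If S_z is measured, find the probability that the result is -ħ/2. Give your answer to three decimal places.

0.308

The -ħ/2 outcome corresponds to |↓⟩. Its amplitude in |ψ⟩ is -2/√13.
P = |-2|² / 13 = 4/13.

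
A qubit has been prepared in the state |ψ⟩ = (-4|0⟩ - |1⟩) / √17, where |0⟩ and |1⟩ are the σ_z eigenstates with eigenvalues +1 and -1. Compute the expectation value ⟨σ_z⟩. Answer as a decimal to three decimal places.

0.882

⟨σ_z⟩ = |a|² - |b|² divided by |a|²+|b|², with a, b the |0⟩, |1⟩ amplitudes.
= (16 - 1)/17 = 15/17.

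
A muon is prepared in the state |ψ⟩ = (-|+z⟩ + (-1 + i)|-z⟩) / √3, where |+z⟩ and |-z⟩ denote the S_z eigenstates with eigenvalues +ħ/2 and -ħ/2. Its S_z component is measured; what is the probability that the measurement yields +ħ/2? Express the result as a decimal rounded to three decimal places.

The +ħ/2 outcome corresponds to |+z⟩. Its amplitude in |ψ⟩ is -1/√3.
P = |-1|² / 3 = 1/3.

0.333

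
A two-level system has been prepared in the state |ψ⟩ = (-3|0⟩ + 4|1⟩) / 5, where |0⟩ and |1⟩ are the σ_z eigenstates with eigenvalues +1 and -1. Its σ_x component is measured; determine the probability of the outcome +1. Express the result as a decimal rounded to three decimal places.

|+x⟩ = (|0⟩ + |1⟩)/√2, so ⟨+x|ψ⟩ = (1) / (√2·5).
P = |1|² / 50 = 1/50.

0.020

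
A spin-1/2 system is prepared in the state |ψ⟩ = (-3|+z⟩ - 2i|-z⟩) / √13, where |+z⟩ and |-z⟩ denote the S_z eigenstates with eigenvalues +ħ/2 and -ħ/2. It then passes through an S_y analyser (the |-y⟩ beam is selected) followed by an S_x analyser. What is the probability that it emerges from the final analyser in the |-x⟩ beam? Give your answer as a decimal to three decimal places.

0.019

First analyser (S_y): P(|-y⟩) = |⟨-y|ψ⟩|² = 1/26.
After stage 1 the state is |-y⟩; P(|-x⟩) = |⟨-x|-y⟩|² = 1/2.
Joint probability = 1/26 × 1/2 = 0.019.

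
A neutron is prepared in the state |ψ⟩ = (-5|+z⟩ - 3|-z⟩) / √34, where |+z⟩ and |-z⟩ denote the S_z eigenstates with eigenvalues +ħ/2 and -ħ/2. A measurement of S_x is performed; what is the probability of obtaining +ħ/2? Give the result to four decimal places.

|+x⟩ = (|+z⟩ + |-z⟩)/√2, so ⟨+x|ψ⟩ = (-8) / (√2·√34).
P = |-8|² / 68 = 64/68.

0.9412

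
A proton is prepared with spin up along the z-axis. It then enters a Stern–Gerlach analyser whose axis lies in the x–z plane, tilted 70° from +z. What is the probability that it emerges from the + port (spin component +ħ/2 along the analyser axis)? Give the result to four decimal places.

For spin-½, the probability of finding spin-up along an axis at angle θ to the initial spin direction is cos²(θ/2); spin-down is sin²(θ/2).
θ = 70°, so P = cos²(35°) ≈ 0.6710.

0.6710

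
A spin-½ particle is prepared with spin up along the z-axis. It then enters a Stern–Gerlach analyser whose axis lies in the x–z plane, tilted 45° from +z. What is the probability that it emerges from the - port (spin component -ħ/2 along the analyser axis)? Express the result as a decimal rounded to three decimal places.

For spin-½, the probability of finding spin-up along an axis at angle θ to the initial spin direction is cos²(θ/2); spin-down is sin²(θ/2).
θ = 45°, so P = sin²(22.5°) ≈ 0.146.

0.146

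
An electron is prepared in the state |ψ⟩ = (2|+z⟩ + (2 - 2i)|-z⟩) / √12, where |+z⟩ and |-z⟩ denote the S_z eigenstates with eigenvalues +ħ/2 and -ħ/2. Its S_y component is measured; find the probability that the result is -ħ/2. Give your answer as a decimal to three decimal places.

|-y⟩ = (|+z⟩ - i|-z⟩)/√2, so ⟨-y|ψ⟩ = (4 + 2i) / (√2·√12).
P = |4 + 2i|² / 24 = 20/24.

0.833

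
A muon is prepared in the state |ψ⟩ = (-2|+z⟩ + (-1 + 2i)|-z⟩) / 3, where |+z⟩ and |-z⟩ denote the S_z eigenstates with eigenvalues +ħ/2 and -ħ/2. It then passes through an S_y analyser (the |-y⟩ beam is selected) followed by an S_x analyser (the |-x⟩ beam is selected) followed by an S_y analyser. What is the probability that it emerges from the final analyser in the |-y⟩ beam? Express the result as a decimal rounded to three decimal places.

0.236

First analyser (S_y): P(|-y⟩) = |⟨-y|ψ⟩|² = 17/18.
After stage 1 the state is |-y⟩; P(|-x⟩) = |⟨-x|-y⟩|² = 1/2.
After stage 2 the state is |-x⟩; P(|-y⟩) = |⟨-y|-x⟩|² = 1/2.
Joint probability = 17/18 × 1/2 × 1/2 = 0.236.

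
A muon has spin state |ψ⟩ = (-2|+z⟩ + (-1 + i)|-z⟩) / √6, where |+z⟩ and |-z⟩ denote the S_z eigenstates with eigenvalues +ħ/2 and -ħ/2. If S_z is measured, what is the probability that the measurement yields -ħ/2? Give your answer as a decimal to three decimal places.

0.333

The -ħ/2 outcome corresponds to |-z⟩. Its amplitude in |ψ⟩ is (-1 + i)/√6.
P = |-1 + i|² / 6 = 2/6.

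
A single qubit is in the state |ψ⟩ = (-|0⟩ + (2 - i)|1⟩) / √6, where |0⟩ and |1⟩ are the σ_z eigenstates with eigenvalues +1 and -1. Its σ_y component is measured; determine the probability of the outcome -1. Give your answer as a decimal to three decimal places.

0.333

|-y⟩ = (|0⟩ - i|1⟩)/√2, so ⟨-y|ψ⟩ = (2i) / (√2·√6).
P = |2i|² / 12 = 4/12.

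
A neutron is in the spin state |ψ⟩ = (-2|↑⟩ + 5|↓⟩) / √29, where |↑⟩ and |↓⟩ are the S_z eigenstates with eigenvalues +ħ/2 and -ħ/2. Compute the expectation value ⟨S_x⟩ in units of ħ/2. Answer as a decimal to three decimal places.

⟨σ_x⟩ = 2 Re(a* b)/(|a|²+|b|²) with a = -2, b = 5.
a* b = -10, so ⟨σ_x⟩ = -20/29.
⟨S_x⟩ = (ħ/2)·⟨σ_x⟩.

-0.690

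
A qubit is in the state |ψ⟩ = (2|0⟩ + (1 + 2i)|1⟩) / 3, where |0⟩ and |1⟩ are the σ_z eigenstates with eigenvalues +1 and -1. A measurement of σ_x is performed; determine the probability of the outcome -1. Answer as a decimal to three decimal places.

0.278

|-x⟩ = (|0⟩ - |1⟩)/√2, so ⟨-x|ψ⟩ = (1 - 2i) / (√2·3).
P = |1 - 2i|² / 18 = 5/18.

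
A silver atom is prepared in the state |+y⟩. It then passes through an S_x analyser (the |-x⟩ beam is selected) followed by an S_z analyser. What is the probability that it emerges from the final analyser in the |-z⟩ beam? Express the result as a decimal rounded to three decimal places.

0.250

First analyser (S_x): from |+y⟩, P(|-x⟩) = 1/2.
After stage 1 the state is |-x⟩; P(|-z⟩) = |⟨-z|-x⟩|² = 1/2.
Joint probability = 1/2 × 1/2 = 0.250.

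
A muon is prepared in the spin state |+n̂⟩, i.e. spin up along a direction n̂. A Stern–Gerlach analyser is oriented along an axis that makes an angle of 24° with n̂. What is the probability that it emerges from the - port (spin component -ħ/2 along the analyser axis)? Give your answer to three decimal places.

0.043

For spin-½, the probability of finding spin-up along an axis at angle θ to the initial spin direction is cos²(θ/2); spin-down is sin²(θ/2).
θ = 24°, so P = sin²(12°) ≈ 0.043.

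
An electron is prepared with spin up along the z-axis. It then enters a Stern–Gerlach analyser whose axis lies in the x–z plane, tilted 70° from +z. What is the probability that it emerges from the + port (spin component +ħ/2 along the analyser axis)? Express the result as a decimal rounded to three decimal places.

For spin-½, the probability of finding spin-up along an axis at angle θ to the initial spin direction is cos²(θ/2); spin-down is sin²(θ/2).
θ = 70°, so P = cos²(35°) ≈ 0.671.

0.671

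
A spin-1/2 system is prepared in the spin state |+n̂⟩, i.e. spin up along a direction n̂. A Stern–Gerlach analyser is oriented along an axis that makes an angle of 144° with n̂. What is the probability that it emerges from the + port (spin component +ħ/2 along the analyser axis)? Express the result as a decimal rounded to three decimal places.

0.095

For spin-½, the probability of finding spin-up along an axis at angle θ to the initial spin direction is cos²(θ/2); spin-down is sin²(θ/2).
θ = 144°, so P = cos²(72°) ≈ 0.095.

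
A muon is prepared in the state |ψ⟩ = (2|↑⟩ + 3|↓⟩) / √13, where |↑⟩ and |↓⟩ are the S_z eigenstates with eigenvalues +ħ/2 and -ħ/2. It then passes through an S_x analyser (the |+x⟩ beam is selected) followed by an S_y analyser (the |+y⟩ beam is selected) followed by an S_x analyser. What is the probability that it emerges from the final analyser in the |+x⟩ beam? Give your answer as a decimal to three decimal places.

0.240

First analyser (S_x): P(|+x⟩) = |⟨+x|ψ⟩|² = 25/26.
After stage 1 the state is |+x⟩; P(|+y⟩) = |⟨+y|+x⟩|² = 1/2.
After stage 2 the state is |+y⟩; P(|+x⟩) = |⟨+x|+y⟩|² = 1/2.
Joint probability = 25/26 × 1/2 × 1/2 = 0.240.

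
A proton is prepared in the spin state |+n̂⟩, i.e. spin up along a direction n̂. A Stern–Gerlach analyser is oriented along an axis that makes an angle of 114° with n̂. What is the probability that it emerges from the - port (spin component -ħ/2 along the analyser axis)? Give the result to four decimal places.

0.7034

For spin-½, the probability of finding spin-up along an axis at angle θ to the initial spin direction is cos²(θ/2); spin-down is sin²(θ/2).
θ = 114°, so P = sin²(57°) ≈ 0.7034.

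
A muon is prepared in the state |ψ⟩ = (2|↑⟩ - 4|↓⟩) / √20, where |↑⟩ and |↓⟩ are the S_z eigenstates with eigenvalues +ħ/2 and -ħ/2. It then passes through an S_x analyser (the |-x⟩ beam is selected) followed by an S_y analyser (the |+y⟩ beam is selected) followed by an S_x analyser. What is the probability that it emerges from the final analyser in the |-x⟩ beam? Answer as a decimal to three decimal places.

0.225

First analyser (S_x): P(|-x⟩) = |⟨-x|ψ⟩|² = 36/40.
After stage 1 the state is |-x⟩; P(|+y⟩) = |⟨+y|-x⟩|² = 1/2.
After stage 2 the state is |+y⟩; P(|-x⟩) = |⟨-x|+y⟩|² = 1/2.
Joint probability = 36/40 × 1/2 × 1/2 = 0.225.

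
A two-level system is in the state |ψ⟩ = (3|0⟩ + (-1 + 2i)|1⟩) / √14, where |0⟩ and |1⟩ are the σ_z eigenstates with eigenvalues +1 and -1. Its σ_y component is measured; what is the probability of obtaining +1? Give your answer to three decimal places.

0.929

|+y⟩ = (|0⟩ + i|1⟩)/√2, so ⟨+y|ψ⟩ = (5 + i) / (√2·√14).
P = |5 + i|² / 28 = 26/28.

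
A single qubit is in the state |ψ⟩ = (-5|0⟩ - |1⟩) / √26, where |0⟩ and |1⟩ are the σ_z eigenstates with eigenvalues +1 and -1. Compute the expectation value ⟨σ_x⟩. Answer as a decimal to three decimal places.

0.385

⟨σ_x⟩ = 2 Re(a* b)/(|a|²+|b|²) with a = -5, b = -1.
a* b = 5, so ⟨σ_x⟩ = 10/26.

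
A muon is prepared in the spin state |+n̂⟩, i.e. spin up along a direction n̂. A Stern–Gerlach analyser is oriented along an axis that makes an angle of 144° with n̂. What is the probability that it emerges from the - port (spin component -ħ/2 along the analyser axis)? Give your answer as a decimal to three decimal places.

For spin-½, the probability of finding spin-up along an axis at angle θ to the initial spin direction is cos²(θ/2); spin-down is sin²(θ/2).
θ = 144°, so P = sin²(72°) ≈ 0.905.

0.905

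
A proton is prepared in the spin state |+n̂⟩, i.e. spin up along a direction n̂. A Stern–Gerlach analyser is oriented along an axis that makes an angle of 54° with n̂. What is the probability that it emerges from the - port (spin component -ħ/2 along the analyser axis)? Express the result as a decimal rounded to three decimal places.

For spin-½, the probability of finding spin-up along an axis at angle θ to the initial spin direction is cos²(θ/2); spin-down is sin²(θ/2).
θ = 54°, so P = sin²(27°) ≈ 0.206.

0.206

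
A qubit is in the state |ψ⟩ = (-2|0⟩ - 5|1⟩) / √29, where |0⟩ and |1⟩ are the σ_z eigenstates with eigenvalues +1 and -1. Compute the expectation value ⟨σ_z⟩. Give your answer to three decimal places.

-0.724

⟨σ_z⟩ = |a|² - |b|² divided by |a|²+|b|², with a, b the |0⟩, |1⟩ amplitudes.
= (4 - 25)/29 = -21/29.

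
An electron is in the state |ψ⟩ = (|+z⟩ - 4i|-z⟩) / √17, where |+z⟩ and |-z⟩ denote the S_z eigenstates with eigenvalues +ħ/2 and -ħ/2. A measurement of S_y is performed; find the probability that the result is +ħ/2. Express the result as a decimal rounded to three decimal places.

|+y⟩ = (|+z⟩ + i|-z⟩)/√2, so ⟨+y|ψ⟩ = (-3) / (√2·√17).
P = |-3|² / 34 = 9/34.

0.265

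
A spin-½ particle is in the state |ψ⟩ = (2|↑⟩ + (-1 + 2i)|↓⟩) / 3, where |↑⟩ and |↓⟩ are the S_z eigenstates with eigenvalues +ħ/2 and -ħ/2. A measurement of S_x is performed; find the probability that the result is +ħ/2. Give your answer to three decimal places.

|+x⟩ = (|↑⟩ + |↓⟩)/√2, so ⟨+x|ψ⟩ = (1 + 2i) / (√2·3).
P = |1 + 2i|² / 18 = 5/18.

0.278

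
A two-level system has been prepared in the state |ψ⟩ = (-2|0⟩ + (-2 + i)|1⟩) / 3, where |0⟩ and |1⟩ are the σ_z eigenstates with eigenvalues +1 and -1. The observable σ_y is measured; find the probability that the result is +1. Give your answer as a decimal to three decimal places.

|+y⟩ = (|0⟩ + i|1⟩)/√2, so ⟨+y|ψ⟩ = (-1 + 2i) / (√2·3).
P = |-1 + 2i|² / 18 = 5/18.

0.278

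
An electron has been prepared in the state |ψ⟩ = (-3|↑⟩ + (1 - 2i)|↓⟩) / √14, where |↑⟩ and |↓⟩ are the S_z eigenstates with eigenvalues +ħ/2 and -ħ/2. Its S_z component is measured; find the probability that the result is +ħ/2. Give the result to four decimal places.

The +ħ/2 outcome corresponds to |↑⟩. Its amplitude in |ψ⟩ is -3/√14.
P = |-3|² / 14 = 9/14.

0.6429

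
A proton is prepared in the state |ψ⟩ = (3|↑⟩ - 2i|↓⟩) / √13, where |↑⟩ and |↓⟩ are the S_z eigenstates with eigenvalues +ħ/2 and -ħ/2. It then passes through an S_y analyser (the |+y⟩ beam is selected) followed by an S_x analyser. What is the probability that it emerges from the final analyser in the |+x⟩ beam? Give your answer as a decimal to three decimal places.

0.019

First analyser (S_y): P(|+y⟩) = |⟨+y|ψ⟩|² = 1/26.
After stage 1 the state is |+y⟩; P(|+x⟩) = |⟨+x|+y⟩|² = 1/2.
Joint probability = 1/26 × 1/2 = 0.019.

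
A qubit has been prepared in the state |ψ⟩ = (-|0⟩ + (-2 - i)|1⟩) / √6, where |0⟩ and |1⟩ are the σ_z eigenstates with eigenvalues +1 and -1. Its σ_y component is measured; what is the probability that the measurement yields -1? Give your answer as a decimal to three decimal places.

0.333

|-y⟩ = (|0⟩ - i|1⟩)/√2, so ⟨-y|ψ⟩ = (-2i) / (√2·√6).
P = |-2i|² / 12 = 4/12.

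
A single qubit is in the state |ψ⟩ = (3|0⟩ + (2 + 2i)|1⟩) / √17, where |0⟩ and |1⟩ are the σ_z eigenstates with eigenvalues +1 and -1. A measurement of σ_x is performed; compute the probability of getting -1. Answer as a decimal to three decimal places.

|-x⟩ = (|0⟩ - |1⟩)/√2, so ⟨-x|ψ⟩ = (1 - 2i) / (√2·√17).
P = |1 - 2i|² / 34 = 5/34.

0.147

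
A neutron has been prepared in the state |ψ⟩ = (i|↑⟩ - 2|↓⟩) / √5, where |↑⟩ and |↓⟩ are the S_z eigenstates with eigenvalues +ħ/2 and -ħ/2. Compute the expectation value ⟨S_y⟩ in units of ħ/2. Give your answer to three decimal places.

0.800

⟨σ_y⟩ = 2 Im(a* b)/(|a|²+|b|²) with a = i, b = -2.
a* b = 2i, so ⟨σ_y⟩ = 4/5.
⟨S_y⟩ = (ħ/2)·⟨σ_y⟩.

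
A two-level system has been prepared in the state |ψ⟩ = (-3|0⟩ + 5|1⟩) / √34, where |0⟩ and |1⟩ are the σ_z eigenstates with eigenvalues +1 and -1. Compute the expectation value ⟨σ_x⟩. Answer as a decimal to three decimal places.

⟨σ_x⟩ = 2 Re(a* b)/(|a|²+|b|²) with a = -3, b = 5.
a* b = -15, so ⟨σ_x⟩ = -30/34.

-0.882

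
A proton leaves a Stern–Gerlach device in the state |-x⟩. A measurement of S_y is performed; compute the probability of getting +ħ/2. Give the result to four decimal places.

0.5000

In the S_z basis, |-x⟩ = (|↑⟩ - |↓⟩)/√2 and |+y⟩ = (|↑⟩ + i|↓⟩)/√2.
|⟨+y|-x⟩|² = 1/2.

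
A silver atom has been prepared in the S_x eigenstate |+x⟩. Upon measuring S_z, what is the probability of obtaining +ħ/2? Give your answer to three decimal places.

0.500

In the S_z basis, |+x⟩ = (|↑⟩ + |↓⟩)/√2 and |+z⟩ = |↑⟩.
|⟨+z|+x⟩|² = 1/2.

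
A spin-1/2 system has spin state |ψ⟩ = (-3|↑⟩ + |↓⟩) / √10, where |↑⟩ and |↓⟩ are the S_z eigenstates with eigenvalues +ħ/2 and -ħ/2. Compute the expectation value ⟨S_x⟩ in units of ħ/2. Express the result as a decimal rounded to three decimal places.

-0.600

⟨σ_x⟩ = 2 Re(a* b)/(|a|²+|b|²) with a = -3, b = 1.
a* b = -3, so ⟨σ_x⟩ = -6/10.
⟨S_x⟩ = (ħ/2)·⟨σ_x⟩.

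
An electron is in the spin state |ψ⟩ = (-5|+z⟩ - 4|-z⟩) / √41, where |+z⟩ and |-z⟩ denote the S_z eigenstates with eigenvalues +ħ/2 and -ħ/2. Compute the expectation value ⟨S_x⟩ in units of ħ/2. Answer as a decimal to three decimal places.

0.976

⟨σ_x⟩ = 2 Re(a* b)/(|a|²+|b|²) with a = -5, b = -4.
a* b = 20, so ⟨σ_x⟩ = 40/41.
⟨S_x⟩ = (ħ/2)·⟨σ_x⟩.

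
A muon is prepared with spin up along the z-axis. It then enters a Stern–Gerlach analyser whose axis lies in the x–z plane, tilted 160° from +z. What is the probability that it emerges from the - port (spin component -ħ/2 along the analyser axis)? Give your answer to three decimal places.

For spin-½, the probability of finding spin-up along an axis at angle θ to the initial spin direction is cos²(θ/2); spin-down is sin²(θ/2).
θ = 160°, so P = sin²(80°) ≈ 0.970.

0.970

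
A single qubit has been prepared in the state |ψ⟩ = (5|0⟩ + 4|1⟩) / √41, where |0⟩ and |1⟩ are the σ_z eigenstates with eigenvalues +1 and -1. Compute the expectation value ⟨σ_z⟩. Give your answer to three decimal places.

0.220

⟨σ_z⟩ = |a|² - |b|² divided by |a|²+|b|², with a, b the |0⟩, |1⟩ amplitudes.
= (25 - 16)/41 = 9/41.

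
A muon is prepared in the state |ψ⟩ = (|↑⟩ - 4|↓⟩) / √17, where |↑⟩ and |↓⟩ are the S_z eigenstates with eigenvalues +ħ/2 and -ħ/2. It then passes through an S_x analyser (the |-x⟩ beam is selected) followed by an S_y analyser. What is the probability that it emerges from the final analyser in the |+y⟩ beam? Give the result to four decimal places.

First analyser (S_x): P(|-x⟩) = |⟨-x|ψ⟩|² = 25/34.
After stage 1 the state is |-x⟩; P(|+y⟩) = |⟨+y|-x⟩|² = 1/2.
Joint probability = 25/34 × 1/2 = 0.3676.

0.3676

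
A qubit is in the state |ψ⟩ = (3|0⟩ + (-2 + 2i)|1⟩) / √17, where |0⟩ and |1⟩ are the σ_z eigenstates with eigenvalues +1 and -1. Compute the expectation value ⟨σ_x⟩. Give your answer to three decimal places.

⟨σ_x⟩ = 2 Re(a* b)/(|a|²+|b|²) with a = 3, b = (-2 + 2i).
a* b = (-6 + 6i), so ⟨σ_x⟩ = -12/17.

-0.706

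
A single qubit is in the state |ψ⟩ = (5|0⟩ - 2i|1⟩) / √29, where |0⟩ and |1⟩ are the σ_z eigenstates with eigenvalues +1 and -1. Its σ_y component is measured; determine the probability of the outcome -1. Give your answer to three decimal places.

0.845

|-y⟩ = (|0⟩ - i|1⟩)/√2, so ⟨-y|ψ⟩ = (7) / (√2·√29).
P = |7|² / 58 = 49/58.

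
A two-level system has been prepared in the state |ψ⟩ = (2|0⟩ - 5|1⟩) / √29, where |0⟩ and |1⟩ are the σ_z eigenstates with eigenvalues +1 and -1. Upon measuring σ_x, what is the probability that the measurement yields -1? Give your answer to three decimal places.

0.845

|-x⟩ = (|0⟩ - |1⟩)/√2, so ⟨-x|ψ⟩ = (7) / (√2·√29).
P = |7|² / 58 = 49/58.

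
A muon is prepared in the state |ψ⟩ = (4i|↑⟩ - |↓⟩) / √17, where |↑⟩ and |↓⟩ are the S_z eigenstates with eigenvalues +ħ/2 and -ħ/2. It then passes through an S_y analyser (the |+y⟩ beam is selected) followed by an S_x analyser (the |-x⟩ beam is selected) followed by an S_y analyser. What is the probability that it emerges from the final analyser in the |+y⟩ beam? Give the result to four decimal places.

0.1838

First analyser (S_y): P(|+y⟩) = |⟨+y|ψ⟩|² = 25/34.
After stage 1 the state is |+y⟩; P(|-x⟩) = |⟨-x|+y⟩|² = 1/2.
After stage 2 the state is |-x⟩; P(|+y⟩) = |⟨+y|-x⟩|² = 1/2.
Joint probability = 25/34 × 1/2 × 1/2 = 0.1838.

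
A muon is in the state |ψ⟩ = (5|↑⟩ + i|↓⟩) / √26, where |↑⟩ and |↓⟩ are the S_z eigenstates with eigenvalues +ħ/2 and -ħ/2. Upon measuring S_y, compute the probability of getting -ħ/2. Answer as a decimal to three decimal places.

|-y⟩ = (|↑⟩ - i|↓⟩)/√2, so ⟨-y|ψ⟩ = (4) / (√2·√26).
P = |4|² / 52 = 16/52.

0.308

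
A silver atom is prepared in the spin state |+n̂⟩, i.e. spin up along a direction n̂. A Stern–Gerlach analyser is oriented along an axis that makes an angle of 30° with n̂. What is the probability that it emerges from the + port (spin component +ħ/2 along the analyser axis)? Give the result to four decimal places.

0.9330

For spin-½, the probability of finding spin-up along an axis at angle θ to the initial spin direction is cos²(θ/2); spin-down is sin²(θ/2).
θ = 30°, so P = cos²(15°) ≈ 0.9330.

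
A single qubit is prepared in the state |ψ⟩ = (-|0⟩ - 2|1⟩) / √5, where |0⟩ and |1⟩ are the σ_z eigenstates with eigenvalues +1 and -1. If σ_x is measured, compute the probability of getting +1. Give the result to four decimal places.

0.9000

|+x⟩ = (|0⟩ + |1⟩)/√2, so ⟨+x|ψ⟩ = (-3) / (√2·√5).
P = |-3|² / 10 = 9/10.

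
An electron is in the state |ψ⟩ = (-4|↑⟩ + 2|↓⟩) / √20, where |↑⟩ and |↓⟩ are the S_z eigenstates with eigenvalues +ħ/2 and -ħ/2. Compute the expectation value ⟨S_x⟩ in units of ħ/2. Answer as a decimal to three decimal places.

-0.800

⟨σ_x⟩ = 2 Re(a* b)/(|a|²+|b|²) with a = -4, b = 2.
a* b = -8, so ⟨σ_x⟩ = -16/20.
⟨S_x⟩ = (ħ/2)·⟨σ_x⟩.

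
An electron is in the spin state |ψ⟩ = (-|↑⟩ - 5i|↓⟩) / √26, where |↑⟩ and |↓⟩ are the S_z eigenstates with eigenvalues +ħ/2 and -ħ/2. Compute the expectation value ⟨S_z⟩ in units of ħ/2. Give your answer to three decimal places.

-0.923

⟨σ_z⟩ = |a|² - |b|² divided by |a|²+|b|², with a, b the |↑⟩, |↓⟩ amplitudes.
= (1 - 25)/26 = -24/26.
⟨S_z⟩ = (ħ/2)·⟨σ_z⟩.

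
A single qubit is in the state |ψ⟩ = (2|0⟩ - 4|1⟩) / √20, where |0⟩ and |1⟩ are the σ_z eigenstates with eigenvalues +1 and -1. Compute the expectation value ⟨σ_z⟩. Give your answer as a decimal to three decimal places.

-0.600

⟨σ_z⟩ = |a|² - |b|² divided by |a|²+|b|², with a, b the |0⟩, |1⟩ amplitudes.
= (4 - 16)/20 = -12/20.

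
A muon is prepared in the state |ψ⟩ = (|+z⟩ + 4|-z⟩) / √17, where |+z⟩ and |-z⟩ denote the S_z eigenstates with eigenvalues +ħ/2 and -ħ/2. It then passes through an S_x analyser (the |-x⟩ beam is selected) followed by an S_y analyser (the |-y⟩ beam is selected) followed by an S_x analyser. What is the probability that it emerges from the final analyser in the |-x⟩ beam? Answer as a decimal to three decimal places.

First analyser (S_x): P(|-x⟩) = |⟨-x|ψ⟩|² = 9/34.
After stage 1 the state is |-x⟩; P(|-y⟩) = |⟨-y|-x⟩|² = 1/2.
After stage 2 the state is |-y⟩; P(|-x⟩) = |⟨-x|-y⟩|² = 1/2.
Joint probability = 9/34 × 1/2 × 1/2 = 0.066.

0.066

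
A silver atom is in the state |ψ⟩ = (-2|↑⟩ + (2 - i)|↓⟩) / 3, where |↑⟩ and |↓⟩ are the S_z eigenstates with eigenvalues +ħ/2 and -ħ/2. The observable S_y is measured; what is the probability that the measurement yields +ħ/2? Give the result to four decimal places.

|+y⟩ = (|↑⟩ + i|↓⟩)/√2, so ⟨+y|ψ⟩ = (-3 - 2i) / (√2·3).
P = |-3 - 2i|² / 18 = 13/18.

0.7222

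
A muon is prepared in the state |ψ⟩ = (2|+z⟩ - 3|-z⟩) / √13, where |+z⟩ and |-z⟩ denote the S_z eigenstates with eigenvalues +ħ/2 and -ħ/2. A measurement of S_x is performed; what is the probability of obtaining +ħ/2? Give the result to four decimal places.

0.0385

|+x⟩ = (|+z⟩ + |-z⟩)/√2, so ⟨+x|ψ⟩ = (-1) / (√2·√13).
P = |-1|² / 26 = 1/26.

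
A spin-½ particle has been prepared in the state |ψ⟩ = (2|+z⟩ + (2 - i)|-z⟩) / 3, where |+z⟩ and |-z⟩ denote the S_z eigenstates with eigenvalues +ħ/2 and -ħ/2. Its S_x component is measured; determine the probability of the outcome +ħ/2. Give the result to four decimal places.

|+x⟩ = (|+z⟩ + |-z⟩)/√2, so ⟨+x|ψ⟩ = (4 - i) / (√2·3).
P = |4 - i|² / 18 = 17/18.

0.9444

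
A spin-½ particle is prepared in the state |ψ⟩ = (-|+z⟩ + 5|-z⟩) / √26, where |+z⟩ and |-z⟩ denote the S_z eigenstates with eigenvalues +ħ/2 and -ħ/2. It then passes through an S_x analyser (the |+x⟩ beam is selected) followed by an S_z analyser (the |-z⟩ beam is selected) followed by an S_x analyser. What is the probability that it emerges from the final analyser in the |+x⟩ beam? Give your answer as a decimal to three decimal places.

0.077

First analyser (S_x): P(|+x⟩) = |⟨+x|ψ⟩|² = 16/52.
After stage 1 the state is |+x⟩; P(|-z⟩) = |⟨-z|+x⟩|² = 1/2.
After stage 2 the state is |-z⟩; P(|+x⟩) = |⟨+x|-z⟩|² = 1/2.
Joint probability = 16/52 × 1/2 × 1/2 = 0.077.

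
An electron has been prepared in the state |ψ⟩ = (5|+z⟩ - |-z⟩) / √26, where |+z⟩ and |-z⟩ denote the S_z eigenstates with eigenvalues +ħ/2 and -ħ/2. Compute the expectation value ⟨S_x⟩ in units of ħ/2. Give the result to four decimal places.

⟨σ_x⟩ = 2 Re(a* b)/(|a|²+|b|²) with a = 5, b = -1.
a* b = -5, so ⟨σ_x⟩ = -10/26.
⟨S_x⟩ = (ħ/2)·⟨σ_x⟩.

-0.3846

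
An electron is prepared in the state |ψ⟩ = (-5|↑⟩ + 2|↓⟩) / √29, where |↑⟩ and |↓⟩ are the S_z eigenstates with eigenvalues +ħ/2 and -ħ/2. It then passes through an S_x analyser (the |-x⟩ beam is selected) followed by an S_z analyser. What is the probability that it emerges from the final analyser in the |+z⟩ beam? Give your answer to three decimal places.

First analyser (S_x): P(|-x⟩) = |⟨-x|ψ⟩|² = 49/58.
After stage 1 the state is |-x⟩; P(|+z⟩) = |⟨+z|-x⟩|² = 1/2.
Joint probability = 49/58 × 1/2 = 0.422.

0.422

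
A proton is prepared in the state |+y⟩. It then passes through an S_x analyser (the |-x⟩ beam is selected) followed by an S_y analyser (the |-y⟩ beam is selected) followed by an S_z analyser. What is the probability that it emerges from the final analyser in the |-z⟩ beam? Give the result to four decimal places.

0.1250

First analyser (S_x): from |+y⟩, P(|-x⟩) = 1/2.
After stage 1 the state is |-x⟩; P(|-y⟩) = |⟨-y|-x⟩|² = 1/2.
After stage 2 the state is |-y⟩; P(|-z⟩) = |⟨-z|-y⟩|² = 1/2.
Joint probability = 1/2 × 1/2 × 1/2 = 0.1250.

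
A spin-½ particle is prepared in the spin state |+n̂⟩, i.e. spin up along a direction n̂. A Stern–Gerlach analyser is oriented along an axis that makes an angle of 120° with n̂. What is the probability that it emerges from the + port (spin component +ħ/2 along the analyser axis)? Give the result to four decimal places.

0.2500

For spin-½, the probability of finding spin-up along an axis at angle θ to the initial spin direction is cos²(θ/2); spin-down is sin²(θ/2).
θ = 120°, so P = cos²(60°) ≈ 0.2500.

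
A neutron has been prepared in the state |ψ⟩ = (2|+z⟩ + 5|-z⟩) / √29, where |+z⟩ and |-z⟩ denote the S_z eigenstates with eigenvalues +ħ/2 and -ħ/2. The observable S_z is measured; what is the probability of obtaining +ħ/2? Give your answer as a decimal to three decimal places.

0.138

The +ħ/2 outcome corresponds to |+z⟩. Its amplitude in |ψ⟩ is 2/√29.
P = |2|² / 29 = 4/29.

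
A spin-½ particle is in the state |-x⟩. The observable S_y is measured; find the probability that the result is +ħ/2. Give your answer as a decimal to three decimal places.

In the S_z basis, |-x⟩ = (|↑⟩ - |↓⟩)/√2 and |+y⟩ = (|↑⟩ + i|↓⟩)/√2.
|⟨+y|-x⟩|² = 1/2.

0.500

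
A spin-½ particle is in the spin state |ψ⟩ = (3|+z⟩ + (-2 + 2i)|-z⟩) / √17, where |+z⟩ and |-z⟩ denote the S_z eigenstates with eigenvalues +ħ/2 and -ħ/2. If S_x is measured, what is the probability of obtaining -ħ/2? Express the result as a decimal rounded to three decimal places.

0.853

|-x⟩ = (|+z⟩ - |-z⟩)/√2, so ⟨-x|ψ⟩ = (5 - 2i) / (√2·√17).
P = |5 - 2i|² / 34 = 29/34.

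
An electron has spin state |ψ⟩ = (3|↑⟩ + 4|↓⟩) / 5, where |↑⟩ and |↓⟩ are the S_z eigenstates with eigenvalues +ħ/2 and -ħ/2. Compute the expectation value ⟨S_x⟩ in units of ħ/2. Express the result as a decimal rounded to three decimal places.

⟨σ_x⟩ = 2 Re(a* b)/(|a|²+|b|²) with a = 3, b = 4.
a* b = 12, so ⟨σ_x⟩ = 24/25.
⟨S_x⟩ = (ħ/2)·⟨σ_x⟩.

0.960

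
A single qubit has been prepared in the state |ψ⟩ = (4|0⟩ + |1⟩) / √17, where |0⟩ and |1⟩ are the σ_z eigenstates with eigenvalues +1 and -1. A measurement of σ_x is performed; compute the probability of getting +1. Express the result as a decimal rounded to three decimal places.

0.735

|+x⟩ = (|0⟩ + |1⟩)/√2, so ⟨+x|ψ⟩ = (5) / (√2·√17).
P = |5|² / 34 = 25/34.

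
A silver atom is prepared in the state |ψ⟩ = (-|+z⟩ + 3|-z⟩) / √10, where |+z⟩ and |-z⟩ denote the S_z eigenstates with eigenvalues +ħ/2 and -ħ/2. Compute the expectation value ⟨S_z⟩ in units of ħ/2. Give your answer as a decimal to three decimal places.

-0.800

⟨σ_z⟩ = |a|² - |b|² divided by |a|²+|b|², with a, b the |+z⟩, |-z⟩ amplitudes.
= (1 - 9)/10 = -8/10.
⟨S_z⟩ = (ħ/2)·⟨σ_z⟩.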